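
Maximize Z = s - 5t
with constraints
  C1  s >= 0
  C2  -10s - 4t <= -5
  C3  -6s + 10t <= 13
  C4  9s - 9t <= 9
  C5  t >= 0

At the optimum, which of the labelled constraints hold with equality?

Extreme points and Z = s - 5t:
  (0, 5/4) → Z = -25/4
  (0, 13/10) → Z = -13/2
  (1/2, 0) → Z = 1/2
  (23/4, 19/4) → Z = -18
  (1, 0) → Z = 1

The maximum is at (1, 0). Substituting into each constraint, equality holds for C4 and C5; the remaining constraints have slack.

C4 and C5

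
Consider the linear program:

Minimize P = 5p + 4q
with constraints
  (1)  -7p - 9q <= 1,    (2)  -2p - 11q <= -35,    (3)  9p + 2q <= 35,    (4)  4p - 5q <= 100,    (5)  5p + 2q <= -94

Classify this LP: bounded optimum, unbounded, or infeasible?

From the feasible point (-844/31, 653/31), moving in the direction (-9, 7) keeps every constraint satisfied while P decreases without bound.

unbounded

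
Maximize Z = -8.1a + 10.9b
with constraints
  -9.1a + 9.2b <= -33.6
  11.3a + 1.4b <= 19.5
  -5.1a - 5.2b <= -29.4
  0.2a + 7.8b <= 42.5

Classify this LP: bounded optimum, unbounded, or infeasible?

infeasible

The boundaries -9.1a + 9.2b = -33.6 and 11.3a + 1.4b = 19.5 meet at (3774/1945, -6741/3890), but that point violates -5.1a - 5.2b ≤ -29.4. Every candidate vertex is excluded by some other constraint, so the feasible region is empty.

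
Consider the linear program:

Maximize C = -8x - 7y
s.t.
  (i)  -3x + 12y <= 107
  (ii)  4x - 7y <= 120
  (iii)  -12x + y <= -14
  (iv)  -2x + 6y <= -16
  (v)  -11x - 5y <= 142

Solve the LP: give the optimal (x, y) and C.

x = -11/40, y = -173/10, maximum C = 1233/10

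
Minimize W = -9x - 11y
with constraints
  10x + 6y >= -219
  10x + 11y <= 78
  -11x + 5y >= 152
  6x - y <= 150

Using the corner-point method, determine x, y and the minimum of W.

x = -2877/50, y = 297/5, minimum W = -6777/50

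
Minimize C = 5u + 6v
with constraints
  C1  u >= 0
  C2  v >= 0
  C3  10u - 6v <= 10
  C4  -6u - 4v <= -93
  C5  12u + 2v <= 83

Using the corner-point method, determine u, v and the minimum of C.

u = 73/18, v = 103/6, minimum C = 2219/18

Vertices and C = 5u + 6v:
  (0, 93/4) → C = 279/2
  (0, 83/2) → C = 249
  (73/18, 103/6) → C = 2219/18

The binding constraints are -6u - 4v = -93 and 12u + 2v = 83.
Solving simultaneously gives u = 73/18, v = 103/6.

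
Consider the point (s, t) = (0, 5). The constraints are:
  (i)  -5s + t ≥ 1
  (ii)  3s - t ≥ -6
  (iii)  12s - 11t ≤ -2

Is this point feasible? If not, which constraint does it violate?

(i): 5 ≥ 1 ✓
(ii): -5 ≥ -6 ✓
(iii): -55 ≤ -2 ✓

feasible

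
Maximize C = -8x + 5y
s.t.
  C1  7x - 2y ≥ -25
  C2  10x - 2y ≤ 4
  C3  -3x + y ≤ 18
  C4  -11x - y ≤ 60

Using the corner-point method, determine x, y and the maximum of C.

Extreme points and C = -8x + 5y:
  (29/3, 139/3) → C = 463/3
  (-5, -5) → C = 15
  (-29/8, -161/8) → C = -573/8

x = 29/3, y = 139/3, maximum C = 463/3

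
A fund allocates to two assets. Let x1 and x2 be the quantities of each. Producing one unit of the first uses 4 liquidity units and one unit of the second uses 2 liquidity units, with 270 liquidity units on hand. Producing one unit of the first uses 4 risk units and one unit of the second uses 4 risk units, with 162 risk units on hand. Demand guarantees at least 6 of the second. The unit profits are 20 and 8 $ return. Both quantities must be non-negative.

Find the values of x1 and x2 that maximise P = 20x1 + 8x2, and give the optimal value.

Vertices and P = 20x1 + 8x2:
  (0, 81/2) → P = 324
  (0, 6) → P = 48
  (69/2, 6) → P = 738

x1 = 69/2, x2 = 6, maximum P = 738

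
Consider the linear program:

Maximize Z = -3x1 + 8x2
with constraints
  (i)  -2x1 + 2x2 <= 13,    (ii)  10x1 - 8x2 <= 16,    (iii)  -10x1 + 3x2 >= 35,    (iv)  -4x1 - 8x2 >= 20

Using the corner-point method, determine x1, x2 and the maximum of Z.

The feasible region is unbounded (it extends along (-1, -1), (-4, -5)), but Z strictly decreases along every unbounded feasible direction, so there is no improving ray and the maximum is attained at a vertex.

The optimum lies where -2x1 + 2x2 = 13 and -4x1 - 8x2 = 20.
Solving simultaneously gives x1 = -6, x2 = 1/2.

x1 = -6, x2 = 1/2, maximum Z = 22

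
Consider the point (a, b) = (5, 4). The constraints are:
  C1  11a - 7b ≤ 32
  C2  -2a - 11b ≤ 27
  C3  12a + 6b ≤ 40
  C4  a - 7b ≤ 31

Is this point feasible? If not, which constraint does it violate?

Constraint C3: 12a + 6b = 84, which is not ≤ 40. All other constraints are satisfied.

not feasible — violates C3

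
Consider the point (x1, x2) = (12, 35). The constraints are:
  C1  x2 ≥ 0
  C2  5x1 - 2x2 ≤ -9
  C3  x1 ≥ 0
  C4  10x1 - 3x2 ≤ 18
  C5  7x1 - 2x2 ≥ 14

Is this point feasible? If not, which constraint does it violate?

feasible

C1: 35 ≥ 0 ✓
C2: -10 ≤ -9 ✓
C3: 12 ≥ 0 ✓
C4: 15 ≤ 18 ✓
C5: 14 ≥ 14 ✓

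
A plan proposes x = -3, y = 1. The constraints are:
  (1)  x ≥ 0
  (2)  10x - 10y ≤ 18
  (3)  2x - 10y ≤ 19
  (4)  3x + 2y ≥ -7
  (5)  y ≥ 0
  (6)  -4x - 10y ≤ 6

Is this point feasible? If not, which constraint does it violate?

not feasible — violates (1)

Constraint (1): x = -3, which is not ≥ 0. All other constraints are satisfied.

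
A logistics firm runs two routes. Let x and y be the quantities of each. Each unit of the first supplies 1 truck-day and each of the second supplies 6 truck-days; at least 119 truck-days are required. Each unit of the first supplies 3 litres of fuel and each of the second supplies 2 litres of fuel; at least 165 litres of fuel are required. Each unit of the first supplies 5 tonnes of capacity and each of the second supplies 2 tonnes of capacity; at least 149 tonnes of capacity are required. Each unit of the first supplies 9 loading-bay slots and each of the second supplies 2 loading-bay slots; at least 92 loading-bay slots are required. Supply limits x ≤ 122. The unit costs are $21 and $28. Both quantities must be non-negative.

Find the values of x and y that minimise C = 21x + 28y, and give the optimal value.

Vertices and C = 21x + 28y:
  (0, 165/2) → C = 2310
  (119, 0) → C = 2499
  (122, 0) → C = 2562
  (47, 12) → C = 1323
The feasible region is unbounded (it extends along (0, 1)), but C strictly increases along every unbounded feasible direction, so there is no improving ray and the minimum is attained at a vertex.

x = 47, y = 12, minimum C = 1323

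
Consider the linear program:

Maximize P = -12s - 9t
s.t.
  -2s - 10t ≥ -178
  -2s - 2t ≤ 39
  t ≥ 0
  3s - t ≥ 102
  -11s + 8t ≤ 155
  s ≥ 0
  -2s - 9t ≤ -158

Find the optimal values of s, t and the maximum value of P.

Extreme points and P = -12s - 9t:
  (89, 0) → P = -1068
  (599/16, 165/16) → P = -8673/16
  (79, 0) → P = -948
  (1076/29, 270/29) → P = -15342/29

The binding constraints are 3s - t = 102 and -2s - 9t = -158.
Solving simultaneously gives s = 1076/29, t = 270/29.

s = 1076/29, t = 270/29, maximum P = -15342/29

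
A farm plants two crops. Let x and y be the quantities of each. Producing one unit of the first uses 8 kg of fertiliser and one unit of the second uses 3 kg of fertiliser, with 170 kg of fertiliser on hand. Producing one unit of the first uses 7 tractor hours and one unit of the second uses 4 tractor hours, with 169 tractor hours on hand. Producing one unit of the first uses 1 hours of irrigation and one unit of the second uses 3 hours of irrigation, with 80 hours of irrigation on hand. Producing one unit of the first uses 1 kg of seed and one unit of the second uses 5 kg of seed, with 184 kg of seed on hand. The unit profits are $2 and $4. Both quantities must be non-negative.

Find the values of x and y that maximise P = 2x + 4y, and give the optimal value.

x = 11, y = 23, maximum P = 114

Feasible corners and P = 2x + 4y:
  (0, 0) → P = 0
  (0, 80/3) → P = 320/3
  (85/4, 0) → P = 85/2
  (173/11, 162/11) → P = 994/11
  (11, 23) → P = 114

At the optimal vertex, 7x + 4y = 169 and x + 3y = 80.
Solving simultaneously gives x = 11, y = 23.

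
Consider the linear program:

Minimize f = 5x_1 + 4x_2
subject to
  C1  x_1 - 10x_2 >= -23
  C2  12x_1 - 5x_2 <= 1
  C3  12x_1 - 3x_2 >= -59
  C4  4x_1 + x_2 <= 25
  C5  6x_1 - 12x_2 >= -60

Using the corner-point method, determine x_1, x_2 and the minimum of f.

x_1 = -149/12, x_2 = -30, minimum f = -2185/12

Corner points and f = 5x_1 + 4x_2:
  (25/23, 277/115) → f = 1733/115
  (-521/117, 217/117) → f = -193/13
  (-149/12, -30) → f = -2185/12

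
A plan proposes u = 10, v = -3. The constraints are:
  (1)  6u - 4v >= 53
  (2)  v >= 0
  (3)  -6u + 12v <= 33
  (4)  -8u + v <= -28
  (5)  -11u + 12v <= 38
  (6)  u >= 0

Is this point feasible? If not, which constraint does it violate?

not feasible — violates (2)

Constraint (2): v = -3, which is not ≥ 0. All other constraints are satisfied.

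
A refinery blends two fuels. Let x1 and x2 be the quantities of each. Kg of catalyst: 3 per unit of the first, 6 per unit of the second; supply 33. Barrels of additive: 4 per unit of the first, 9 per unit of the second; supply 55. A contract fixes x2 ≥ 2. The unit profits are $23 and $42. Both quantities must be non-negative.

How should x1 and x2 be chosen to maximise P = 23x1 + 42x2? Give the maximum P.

Vertices and P = 23x1 + 42x2:
  (0, 11/2) → P = 231
  (0, 2) → P = 84
  (7, 2) → P = 245

x1 = 7, x2 = 2, maximum P = 245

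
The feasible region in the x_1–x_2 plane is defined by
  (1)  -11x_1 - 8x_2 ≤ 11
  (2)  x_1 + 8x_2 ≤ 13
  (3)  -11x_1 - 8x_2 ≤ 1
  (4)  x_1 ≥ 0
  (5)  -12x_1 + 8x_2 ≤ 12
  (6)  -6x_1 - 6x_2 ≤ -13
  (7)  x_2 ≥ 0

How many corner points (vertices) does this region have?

3

Pairwise boundary intersections that survive every other constraint:
  (13/21, 65/42)
  (13, 0)
  (13/6, 0)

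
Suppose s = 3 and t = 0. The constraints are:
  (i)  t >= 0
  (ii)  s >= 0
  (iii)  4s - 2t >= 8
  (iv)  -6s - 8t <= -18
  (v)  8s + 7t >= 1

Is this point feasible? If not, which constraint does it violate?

(i): 0 ≥ 0 ✓
(ii): 3 ≥ 0 ✓
(iii): 12 ≥ 8 ✓
(iv): -18 ≤ -18 ✓
(v): 24 ≥ 1 ✓

feasible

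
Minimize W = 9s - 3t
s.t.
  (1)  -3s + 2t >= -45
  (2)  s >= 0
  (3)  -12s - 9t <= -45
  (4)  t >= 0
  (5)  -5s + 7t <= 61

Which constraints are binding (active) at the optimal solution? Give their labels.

Feasible corners and W = 9s - 3t:
  (15, 0) → W = 135
  (437/11, 408/11) → W = 2709/11
  (0, 5) → W = -15
  (0, 61/7) → W = -183/7
  (15/4, 0) → W = 135/4

The minimum is at (0, 61/7). Substituting into each constraint, equality holds for (2) and (5); the remaining constraints have slack.

(2) and (5)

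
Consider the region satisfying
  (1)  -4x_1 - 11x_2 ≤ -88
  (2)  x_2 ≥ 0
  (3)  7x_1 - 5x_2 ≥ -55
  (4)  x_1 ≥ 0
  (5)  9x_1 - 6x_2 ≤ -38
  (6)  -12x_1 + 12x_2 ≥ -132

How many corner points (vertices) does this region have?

4

Of the 15 pairwise boundary intersections, those satisfying every inequality are:
  (0, 8)
  (110/123, 944/123)
  (0, 11)
  (140/3, 229/3)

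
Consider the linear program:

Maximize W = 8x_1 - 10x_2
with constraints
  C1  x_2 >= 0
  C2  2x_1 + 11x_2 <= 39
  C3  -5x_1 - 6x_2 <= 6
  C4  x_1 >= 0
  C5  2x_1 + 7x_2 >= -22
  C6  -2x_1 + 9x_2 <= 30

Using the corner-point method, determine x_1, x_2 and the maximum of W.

Feasible corners and W = 8x_1 - 10x_2:
  (39/2, 0) → W = 156
  (0, 0) → W = 0
  (21/40, 69/20) → W = -303/10
  (0, 10/3) → W = -100/3

The optimum lies where x_2 = 0 and 2x_1 + 11x_2 = 39.
Solving simultaneously gives x_1 = 39/2, x_2 = 0.

x_1 = 39/2, x_2 = 0, maximum W = 156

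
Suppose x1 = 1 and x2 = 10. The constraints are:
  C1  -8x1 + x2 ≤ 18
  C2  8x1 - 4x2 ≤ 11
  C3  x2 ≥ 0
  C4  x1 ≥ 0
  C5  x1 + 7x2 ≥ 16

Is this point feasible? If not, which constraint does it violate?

feasible

C1: 2 ≤ 18 ✓
C2: -32 ≤ 11 ✓
C3: 10 ≥ 0 ✓
C4: 1 ≥ 0 ✓
C5: 71 ≥ 16 ✓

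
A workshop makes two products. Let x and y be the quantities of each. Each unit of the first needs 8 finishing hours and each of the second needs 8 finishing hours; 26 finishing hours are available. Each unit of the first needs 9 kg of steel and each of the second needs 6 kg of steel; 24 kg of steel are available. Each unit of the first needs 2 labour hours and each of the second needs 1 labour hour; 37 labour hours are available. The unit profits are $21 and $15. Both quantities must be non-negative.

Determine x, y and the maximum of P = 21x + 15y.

x = 3/2, y = 7/4, maximum P = 231/4

Extreme points and P = 21x + 15y:
  (0, 0) → P = 0
  (0, 13/4) → P = 195/4
  (8/3, 0) → P = 56
  (3/2, 7/4) → P = 231/4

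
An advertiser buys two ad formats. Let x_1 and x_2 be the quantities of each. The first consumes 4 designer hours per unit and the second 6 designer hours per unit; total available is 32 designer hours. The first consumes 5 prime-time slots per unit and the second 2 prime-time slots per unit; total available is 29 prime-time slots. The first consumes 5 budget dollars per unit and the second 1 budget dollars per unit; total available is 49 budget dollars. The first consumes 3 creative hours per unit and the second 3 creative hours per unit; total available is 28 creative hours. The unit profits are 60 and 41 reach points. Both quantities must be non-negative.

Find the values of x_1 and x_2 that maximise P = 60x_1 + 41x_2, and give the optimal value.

x_1 = 5, x_2 = 2, maximum P = 382

The binding constraints are 4x_1 + 6x_2 = 32 and 5x_1 + 2x_2 = 29.
Solving simultaneously gives x_1 = 5, x_2 = 2.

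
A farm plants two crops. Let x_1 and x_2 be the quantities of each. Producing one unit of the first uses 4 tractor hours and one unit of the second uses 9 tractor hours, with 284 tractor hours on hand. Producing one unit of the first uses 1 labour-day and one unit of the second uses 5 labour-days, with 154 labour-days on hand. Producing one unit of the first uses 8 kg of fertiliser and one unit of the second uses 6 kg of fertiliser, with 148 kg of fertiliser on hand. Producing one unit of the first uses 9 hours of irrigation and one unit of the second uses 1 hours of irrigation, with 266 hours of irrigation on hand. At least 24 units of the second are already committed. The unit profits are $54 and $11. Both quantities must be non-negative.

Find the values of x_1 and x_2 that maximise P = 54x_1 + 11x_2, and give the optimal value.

x_1 = 1/2, x_2 = 24, maximum P = 291

Vertices and P = 54x_1 + 11x_2:
  (0, 74/3) → P = 814/3
  (0, 24) → P = 264
  (1/2, 24) → P = 291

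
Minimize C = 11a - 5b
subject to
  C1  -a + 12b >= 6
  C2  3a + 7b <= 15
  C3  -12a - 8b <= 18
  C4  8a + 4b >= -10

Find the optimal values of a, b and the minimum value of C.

a = -65/22, b = 75/22, minimum C = -545/11

Corner points and C = 11a - 5b:
  (138/43, 33/43) → C = 1353/43
  (-36/25, 19/50) → C = -887/50
  (-65/22, 75/22) → C = -545/11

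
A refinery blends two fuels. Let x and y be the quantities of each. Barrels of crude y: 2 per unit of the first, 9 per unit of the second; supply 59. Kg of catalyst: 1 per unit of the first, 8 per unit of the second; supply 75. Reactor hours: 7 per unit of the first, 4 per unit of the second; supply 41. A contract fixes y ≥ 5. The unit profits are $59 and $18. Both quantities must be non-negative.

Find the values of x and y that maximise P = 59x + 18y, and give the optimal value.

Vertices and P = 59x + 18y:
  (0, 59/9) → P = 118
  (0, 5) → P = 90
  (133/55, 331/55) → P = 251
  (3, 5) → P = 267

x = 3, y = 5, maximum P = 267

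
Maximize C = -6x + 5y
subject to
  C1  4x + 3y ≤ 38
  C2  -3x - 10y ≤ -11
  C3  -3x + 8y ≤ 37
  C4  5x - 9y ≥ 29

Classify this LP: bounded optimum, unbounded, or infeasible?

Feasible corners and C = -6x + 5y:
  (347/31, -70/31) → C = -2432/31
  (143/17, 74/51) → C = -2204/51
  (389/77, -32/77) → C = -2494/77
The feasible region has finitely many vertices and no improving ray; the maximum is -2494/77 at (389/77, -32/77).

bounded optimum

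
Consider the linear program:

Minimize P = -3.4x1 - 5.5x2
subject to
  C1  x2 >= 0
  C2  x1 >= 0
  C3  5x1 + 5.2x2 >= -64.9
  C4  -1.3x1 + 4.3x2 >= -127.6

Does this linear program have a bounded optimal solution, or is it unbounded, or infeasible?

unbounded

From the feasible point (0, 0), moving in the direction (0, 1) keeps every constraint satisfied while P decreases without bound.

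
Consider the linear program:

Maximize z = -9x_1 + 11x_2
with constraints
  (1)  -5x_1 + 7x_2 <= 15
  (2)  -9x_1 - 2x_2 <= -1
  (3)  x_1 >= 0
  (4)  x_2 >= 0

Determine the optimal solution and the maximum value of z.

Vertices and z = -9x_1 + 11x_2:
  (0, 15/7) → z = 165/7
  (0, 1/2) → z = 11/2
  (1/9, 0) → z = -1
The feasible region is unbounded (it extends along (1, 0), (7, 5)), but z strictly decreases along every unbounded feasible direction, so there is no improving ray and the maximum is attained at a vertex.

The binding constraints are -5x_1 + 7x_2 = 15 and x_1 = 0.
Solving simultaneously gives x_1 = 0, x_2 = 15/7.

x_1 = 0, x_2 = 15/7, maximum z = 165/7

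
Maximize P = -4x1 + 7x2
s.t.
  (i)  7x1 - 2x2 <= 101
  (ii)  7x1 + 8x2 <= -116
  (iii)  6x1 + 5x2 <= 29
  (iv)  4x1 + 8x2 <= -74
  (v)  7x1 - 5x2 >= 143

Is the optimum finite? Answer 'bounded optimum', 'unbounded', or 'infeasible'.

bounded optimum

Vertices and P = -4x1 + 7x2:
  (288/35, -217/10) → P = -12937/70
  (564/91, -259/13) → P = -14947/91
The feasible region has finitely many vertices and no improving ray; the maximum is -14947/91 at (564/91, -259/13).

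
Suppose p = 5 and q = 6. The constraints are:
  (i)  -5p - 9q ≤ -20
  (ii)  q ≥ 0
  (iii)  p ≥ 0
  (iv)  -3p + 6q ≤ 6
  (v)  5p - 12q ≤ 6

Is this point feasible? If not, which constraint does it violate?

not feasible — violates (iv)

Constraint (iv): -3p + 6q = 21, which is not ≤ 6. All other constraints are satisfied.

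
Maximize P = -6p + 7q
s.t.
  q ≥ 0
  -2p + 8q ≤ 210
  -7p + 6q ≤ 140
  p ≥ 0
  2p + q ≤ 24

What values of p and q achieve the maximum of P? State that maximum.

At the optimal vertex, -7p + 6q = 140 and 2p + q = 24.
Solving simultaneously gives p = 4/19, q = 448/19.

p = 4/19, q = 448/19, maximum P = 3112/19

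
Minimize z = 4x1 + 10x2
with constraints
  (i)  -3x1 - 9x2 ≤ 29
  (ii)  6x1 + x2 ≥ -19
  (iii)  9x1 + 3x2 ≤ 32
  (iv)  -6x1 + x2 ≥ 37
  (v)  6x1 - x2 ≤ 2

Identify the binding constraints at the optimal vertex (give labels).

(ii) and (iv)

Extreme points and z = 4x1 + 10x2:
  (-89/9, 121/3) → z = 3274/9
  (-14/3, 9) → z = 214/3
  (-79/27, 175/9) → z = 4934/27

The minimum is at (-14/3, 9). Substituting into each constraint, equality holds for (ii) and (iv); the remaining constraints have slack.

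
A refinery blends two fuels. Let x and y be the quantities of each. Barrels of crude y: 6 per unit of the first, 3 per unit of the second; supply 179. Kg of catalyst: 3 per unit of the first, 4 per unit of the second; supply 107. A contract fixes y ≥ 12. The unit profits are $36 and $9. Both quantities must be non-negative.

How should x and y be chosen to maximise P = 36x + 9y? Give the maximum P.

Feasible corners and P = 36x + 9y:
  (0, 107/4) → P = 963/4
  (0, 12) → P = 108
  (59/3, 12) → P = 816

x = 59/3, y = 12, maximum P = 816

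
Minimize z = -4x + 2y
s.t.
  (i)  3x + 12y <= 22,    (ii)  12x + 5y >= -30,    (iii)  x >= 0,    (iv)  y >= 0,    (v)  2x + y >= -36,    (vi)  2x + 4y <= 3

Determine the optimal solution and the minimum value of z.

x = 3/2, y = 0, minimum z = -6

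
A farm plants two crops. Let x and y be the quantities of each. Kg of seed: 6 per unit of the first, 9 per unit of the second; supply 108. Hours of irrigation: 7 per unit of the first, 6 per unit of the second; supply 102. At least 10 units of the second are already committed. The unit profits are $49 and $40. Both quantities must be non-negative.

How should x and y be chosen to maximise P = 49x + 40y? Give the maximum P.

x = 3, y = 10, maximum P = 547

Corner points and P = 49x + 40y:
  (0, 12) → P = 480
  (0, 10) → P = 400
  (3, 10) → P = 547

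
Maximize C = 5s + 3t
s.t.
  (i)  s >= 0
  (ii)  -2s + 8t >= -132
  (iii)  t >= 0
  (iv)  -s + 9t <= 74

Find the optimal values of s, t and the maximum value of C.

s = 178, t = 28, maximum C = 974

Corner points and C = 5s + 3t:
  (0, 0) → C = 0
  (0, 74/9) → C = 74/3
  (66, 0) → C = 330
  (178, 28) → C = 974

At the optimal vertex, -2s + 8t = -132 and -s + 9t = 74.
Solving simultaneously gives s = 178, t = 28.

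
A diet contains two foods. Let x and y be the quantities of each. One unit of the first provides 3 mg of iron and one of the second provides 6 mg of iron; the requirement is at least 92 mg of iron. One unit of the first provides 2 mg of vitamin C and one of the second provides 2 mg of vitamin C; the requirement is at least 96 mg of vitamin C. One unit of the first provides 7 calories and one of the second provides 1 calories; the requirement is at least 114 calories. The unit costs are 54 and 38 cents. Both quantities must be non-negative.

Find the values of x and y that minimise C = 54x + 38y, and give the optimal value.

Feasible corners and C = 54x + 38y:
  (0, 114) → C = 4332
  (48, 0) → C = 2592
  (11, 37) → C = 2000
The feasible region is unbounded (it extends along (0, 1), (1, 0)), but C strictly increases along every unbounded feasible direction, so there is no improving ray and the minimum is attained at a vertex.

At the optimal vertex, 2x + 2y = 96 and 7x + y = 114.
Solving simultaneously gives x = 11, y = 37.

x = 11, y = 37, minimum C = 2000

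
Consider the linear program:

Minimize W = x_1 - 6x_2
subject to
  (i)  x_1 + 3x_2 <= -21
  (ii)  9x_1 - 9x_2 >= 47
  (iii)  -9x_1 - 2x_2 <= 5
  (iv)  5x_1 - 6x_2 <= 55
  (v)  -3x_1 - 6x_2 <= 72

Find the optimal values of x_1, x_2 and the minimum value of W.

Extreme points and W = x_1 - 6x_2:
  (27/25, -184/25) → W = 1131/25
  (13/7, -160/21) → W = 333/7
  (5/4, -65/8) → W = 50

x_1 = 27/25, x_2 = -184/25, minimum W = 1131/25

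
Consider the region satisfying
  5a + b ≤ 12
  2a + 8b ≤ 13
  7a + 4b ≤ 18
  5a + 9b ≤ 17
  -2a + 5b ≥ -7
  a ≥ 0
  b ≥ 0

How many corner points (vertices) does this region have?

The feasible vertices (each the meet of two boundaries and inside every other half-plane) are:
  (30/13, 6/13)
  (12/5, 0)
  (19/22, 31/22)
  (0, 13/8)
  (94/43, 29/43)
  (0, 0)

6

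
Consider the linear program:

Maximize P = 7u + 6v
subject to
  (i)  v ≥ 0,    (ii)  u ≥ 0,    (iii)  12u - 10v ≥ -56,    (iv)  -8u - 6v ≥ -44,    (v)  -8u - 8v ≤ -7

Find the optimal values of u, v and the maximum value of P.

The optimum lies where 12u - 10v = -56 and -8u - 6v = -44.
Solving simultaneously gives u = 13/19, v = 122/19.

u = 13/19, v = 122/19, maximum P = 823/19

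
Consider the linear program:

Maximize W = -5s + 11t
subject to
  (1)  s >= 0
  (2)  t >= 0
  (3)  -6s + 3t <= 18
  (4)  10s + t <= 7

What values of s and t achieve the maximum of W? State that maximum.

s = 1/12, t = 37/6, maximum W = 809/12

Vertices and W = -5s + 11t:
  (0, 0) → W = 0
  (0, 6) → W = 66
  (7/10, 0) → W = -7/2
  (1/12, 37/6) → W = 809/12

At the optimal vertex, -6s + 3t = 18 and 10s + t = 7.
Solving simultaneously gives s = 1/12, t = 37/6.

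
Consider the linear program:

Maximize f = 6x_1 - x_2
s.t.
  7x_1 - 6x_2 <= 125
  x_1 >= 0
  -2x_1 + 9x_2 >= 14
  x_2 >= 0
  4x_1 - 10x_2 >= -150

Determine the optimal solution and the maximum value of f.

x_1 = 1075/23, x_2 = 775/23, maximum f = 5675/23

Extreme points and f = 6x_1 - x_2:
  (403/17, 116/17) → f = 2302/17
  (1075/23, 775/23) → f = 5675/23
  (0, 14/9) → f = -14/9
  (0, 15) → f = -15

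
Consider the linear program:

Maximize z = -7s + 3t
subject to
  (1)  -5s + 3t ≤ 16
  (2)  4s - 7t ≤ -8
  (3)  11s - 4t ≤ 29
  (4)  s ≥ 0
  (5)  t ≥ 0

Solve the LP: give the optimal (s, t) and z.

Corner points and z = -7s + 3t:
  (151/13, 321/13) → z = -94/13
  (0, 16/3) → z = 16
  (235/61, 204/61) → z = -1033/61
  (0, 8/7) → z = 24/7

The optimum lies where -5s + 3t = 16 and s = 0.
Solving simultaneously gives s = 0, t = 16/3.

s = 0, t = 16/3, maximum z = 16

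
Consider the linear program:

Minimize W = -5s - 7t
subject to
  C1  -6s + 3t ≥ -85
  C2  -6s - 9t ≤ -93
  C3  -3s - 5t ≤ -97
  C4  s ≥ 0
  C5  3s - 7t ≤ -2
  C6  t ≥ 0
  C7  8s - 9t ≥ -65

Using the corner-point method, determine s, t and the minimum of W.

Vertices and W = -5s - 7t:
  (716/39, 109/13) → W = -5869/39
  (32, 107/3) → W = -1229/3
  (548/67, 971/67) → W = -9537/67

s = 32, t = 107/3, minimum W = -1229/3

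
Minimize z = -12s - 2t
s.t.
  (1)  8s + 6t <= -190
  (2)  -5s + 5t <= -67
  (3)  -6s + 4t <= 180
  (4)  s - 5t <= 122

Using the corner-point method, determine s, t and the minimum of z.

Extreme points and z = -12s - 2t:
  (-274/35, -743/35) → z = 682/5
  (-109/23, -583/23) → z = 2474/23
  (-55/4, -543/20) → z = 2193/10

s = -109/23, t = -583/23, minimum z = 2474/23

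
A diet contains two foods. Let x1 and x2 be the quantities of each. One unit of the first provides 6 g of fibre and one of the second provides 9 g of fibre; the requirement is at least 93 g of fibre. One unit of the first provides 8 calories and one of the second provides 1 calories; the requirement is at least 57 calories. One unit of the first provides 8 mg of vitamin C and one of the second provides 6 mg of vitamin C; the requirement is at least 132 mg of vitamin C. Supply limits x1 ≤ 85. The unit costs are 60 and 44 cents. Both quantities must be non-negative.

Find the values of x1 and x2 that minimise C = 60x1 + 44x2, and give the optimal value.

Extreme points and C = 60x1 + 44x2:
  (0, 57) → C = 2508
  (33/2, 0) → C = 990
  (85, 0) → C = 5100
  (21/4, 15) → C = 975
The feasible region is unbounded (it extends along (0, 1)), but C strictly increases along every unbounded feasible direction, so there is no improving ray and the minimum is attained at a vertex.

x1 = 21/4, x2 = 15, minimum C = 975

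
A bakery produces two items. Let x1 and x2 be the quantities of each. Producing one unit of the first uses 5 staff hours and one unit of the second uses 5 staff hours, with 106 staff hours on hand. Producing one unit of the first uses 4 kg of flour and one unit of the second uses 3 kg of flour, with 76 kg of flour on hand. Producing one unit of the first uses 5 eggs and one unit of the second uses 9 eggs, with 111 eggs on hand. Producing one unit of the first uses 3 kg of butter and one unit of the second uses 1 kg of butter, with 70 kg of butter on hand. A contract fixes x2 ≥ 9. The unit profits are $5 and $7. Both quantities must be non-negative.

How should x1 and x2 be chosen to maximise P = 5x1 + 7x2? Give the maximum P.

x1 = 6, x2 = 9, maximum P = 93

Vertices and P = 5x1 + 7x2:
  (0, 37/3) → P = 259/3
  (0, 9) → P = 63
  (6, 9) → P = 93

The optimum lies where 5x1 + 9x2 = 111 and x2 = 9.
Solving simultaneously gives x1 = 6, x2 = 9.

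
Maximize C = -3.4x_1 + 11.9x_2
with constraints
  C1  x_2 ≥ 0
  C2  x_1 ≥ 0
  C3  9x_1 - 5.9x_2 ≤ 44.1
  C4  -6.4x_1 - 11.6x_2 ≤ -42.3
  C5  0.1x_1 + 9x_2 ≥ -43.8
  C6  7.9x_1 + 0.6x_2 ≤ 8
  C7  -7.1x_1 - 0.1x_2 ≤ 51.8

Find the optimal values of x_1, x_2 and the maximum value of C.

x_1 = 0, x_2 = 40/3, maximum C = 476/3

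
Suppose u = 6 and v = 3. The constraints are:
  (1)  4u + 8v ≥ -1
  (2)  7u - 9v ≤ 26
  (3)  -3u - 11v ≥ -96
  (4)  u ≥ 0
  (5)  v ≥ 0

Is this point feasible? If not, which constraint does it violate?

feasible

(1): 48 ≥ -1 ✓
(2): 15 ≤ 26 ✓
(3): -51 ≥ -96 ✓
(4): 6 ≥ 0 ✓
(5): 3 ≥ 0 ✓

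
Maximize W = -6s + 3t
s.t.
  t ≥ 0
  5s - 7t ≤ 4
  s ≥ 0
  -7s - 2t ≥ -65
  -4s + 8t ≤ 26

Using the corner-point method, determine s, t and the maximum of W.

s = 0, t = 13/4, maximum W = 39/4

Vertices and W = -6s + 3t:
  (4/5, 0) → W = -24/5
  (0, 0) → W = 0
  (463/59, 297/59) → W = -1887/59
  (0, 13/4) → W = 39/4
  (117/16, 221/32) → W = -741/32

At the optimal vertex, s = 0 and -4s + 8t = 26.
Solving simultaneously gives s = 0, t = 13/4.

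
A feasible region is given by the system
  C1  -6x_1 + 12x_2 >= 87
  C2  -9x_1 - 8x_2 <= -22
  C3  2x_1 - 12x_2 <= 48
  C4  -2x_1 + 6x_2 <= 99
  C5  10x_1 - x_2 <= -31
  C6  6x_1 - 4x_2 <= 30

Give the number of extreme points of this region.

4

Intersecting each pair of boundary lines and keeping only the points that satisfy every inequality leaves:
  (-36/13, 305/52)
  (-5/2, 6)
  (-66/7, 187/14)
  (-3/2, 16)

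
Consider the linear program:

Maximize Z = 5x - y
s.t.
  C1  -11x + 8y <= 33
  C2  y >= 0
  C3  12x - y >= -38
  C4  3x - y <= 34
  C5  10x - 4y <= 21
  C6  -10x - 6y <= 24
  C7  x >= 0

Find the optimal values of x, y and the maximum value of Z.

x = 25/3, y = 187/12, maximum Z = 313/12

Vertices and Z = 5x - y:
  (25/3, 187/12) → Z = 313/12
  (0, 33/8) → Z = -33/8
  (21/10, 0) → Z = 21/2
  (0, 0) → Z = 0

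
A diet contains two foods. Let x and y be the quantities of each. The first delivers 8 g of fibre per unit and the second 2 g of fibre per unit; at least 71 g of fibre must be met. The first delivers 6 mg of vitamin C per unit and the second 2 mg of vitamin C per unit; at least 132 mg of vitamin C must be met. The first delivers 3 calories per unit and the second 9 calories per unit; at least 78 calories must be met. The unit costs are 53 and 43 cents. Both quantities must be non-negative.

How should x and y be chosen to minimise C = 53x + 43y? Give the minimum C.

Extreme points and C = 53x + 43y:
  (0, 66) → C = 2838
  (26, 0) → C = 1378
  (43/2, 3/2) → C = 1204
The feasible region is unbounded (it extends along (0, 1), (1, 0)), but C strictly increases along every unbounded feasible direction, so there is no improving ray and the minimum is attained at a vertex.

The binding constraints are 6x + 2y = 132 and 3x + 9y = 78.
Solving simultaneously gives x = 43/2, y = 3/2.

x = 43/2, y = 3/2, minimum C = 1204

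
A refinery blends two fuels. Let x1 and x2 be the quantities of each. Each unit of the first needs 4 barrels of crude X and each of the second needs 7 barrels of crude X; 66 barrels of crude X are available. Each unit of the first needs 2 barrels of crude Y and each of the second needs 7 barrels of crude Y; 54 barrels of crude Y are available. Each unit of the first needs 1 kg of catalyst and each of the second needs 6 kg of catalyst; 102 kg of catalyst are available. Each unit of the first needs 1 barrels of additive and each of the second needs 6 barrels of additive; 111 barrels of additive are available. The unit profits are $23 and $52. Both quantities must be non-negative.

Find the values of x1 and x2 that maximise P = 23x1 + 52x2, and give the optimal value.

Extreme points and P = 23x1 + 52x2:
  (0, 0) → P = 0
  (0, 54/7) → P = 2808/7
  (33/2, 0) → P = 759/2
  (6, 6) → P = 450

At the optimal vertex, 4x1 + 7x2 = 66 and 2x1 + 7x2 = 54.
Solving simultaneously gives x1 = 6, x2 = 6.

x1 = 6, x2 = 6, maximum P = 450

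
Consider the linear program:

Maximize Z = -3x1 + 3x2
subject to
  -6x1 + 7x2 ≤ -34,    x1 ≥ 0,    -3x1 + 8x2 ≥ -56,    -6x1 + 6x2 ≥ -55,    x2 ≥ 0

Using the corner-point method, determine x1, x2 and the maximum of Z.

Feasible corners and Z = -3x1 + 3x2:
  (181/6, 21) → Z = -55/2
  (17/3, 0) → Z = -17
  (55/6, 0) → Z = -55/2

The binding constraints are -6x1 + 7x2 = -34 and x2 = 0.
Solving simultaneously gives x1 = 17/3, x2 = 0.

x1 = 17/3, x2 = 0, maximum Z = -17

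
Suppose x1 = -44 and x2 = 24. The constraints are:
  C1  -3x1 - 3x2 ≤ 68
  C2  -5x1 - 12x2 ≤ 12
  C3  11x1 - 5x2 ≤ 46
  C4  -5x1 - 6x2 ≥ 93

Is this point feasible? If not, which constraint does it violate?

not feasible — violates C4

Constraint C4: -5x1 - 6x2 = 76, which is not ≥ 93. All other constraints are satisfied.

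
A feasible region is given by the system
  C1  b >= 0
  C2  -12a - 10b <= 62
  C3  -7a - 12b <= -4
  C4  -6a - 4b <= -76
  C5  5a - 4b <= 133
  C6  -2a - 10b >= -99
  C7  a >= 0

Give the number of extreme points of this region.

4

Of the 21 pairwise boundary intersections, those satisfying every inequality are:
  (38/3, 0)
  (133/5, 0)
  (7, 17/2)
  (863/29, 229/58)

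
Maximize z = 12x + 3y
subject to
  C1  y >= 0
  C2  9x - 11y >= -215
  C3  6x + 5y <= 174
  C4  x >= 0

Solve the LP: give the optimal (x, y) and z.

Corner points and z = 12x + 3y:
  (29, 0) → z = 348
  (0, 0) → z = 0
  (839/111, 952/37) → z = 6212/37
  (0, 215/11) → z = 645/11

At the optimal vertex, y = 0 and 6x + 5y = 174.
Solving simultaneously gives x = 29, y = 0.

x = 29, y = 0, maximum z = 348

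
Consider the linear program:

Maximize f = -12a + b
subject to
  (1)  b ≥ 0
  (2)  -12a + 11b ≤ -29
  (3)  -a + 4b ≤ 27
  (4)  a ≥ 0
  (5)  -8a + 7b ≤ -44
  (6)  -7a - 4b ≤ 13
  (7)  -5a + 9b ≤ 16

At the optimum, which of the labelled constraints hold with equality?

(1) and (5)

Extreme points and f = -12a + b:
  (11/2, 0) → f = -66
  (179/11, 119/11) → f = -2029/11
  (508/37, 348/37) → f = -5748/37
The feasible region is unbounded (it extends along (1, 0), (4, 1)), but f strictly decreases along every unbounded feasible direction, so there is no improving ray and the maximum is attained at a vertex.

The maximum is at (11/2, 0). Substituting into each constraint, equality holds for (1) and (5); the remaining constraints have slack.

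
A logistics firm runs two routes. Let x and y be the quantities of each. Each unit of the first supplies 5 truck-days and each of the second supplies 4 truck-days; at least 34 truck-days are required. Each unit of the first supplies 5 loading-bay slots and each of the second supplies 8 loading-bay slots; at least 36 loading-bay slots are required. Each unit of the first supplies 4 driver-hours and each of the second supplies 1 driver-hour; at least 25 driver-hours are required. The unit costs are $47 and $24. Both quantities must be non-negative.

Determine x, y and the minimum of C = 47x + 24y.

Feasible corners and C = 47x + 24y:
  (0, 25) → C = 600
  (36/5, 0) → C = 1692/5
  (32/5, 1/2) → C = 1564/5
  (6, 1) → C = 306
The feasible region is unbounded (it extends along (0, 1), (1, 0)), but C strictly increases along every unbounded feasible direction, so there is no improving ray and the minimum is attained at a vertex.

x = 6, y = 1, minimum C = 306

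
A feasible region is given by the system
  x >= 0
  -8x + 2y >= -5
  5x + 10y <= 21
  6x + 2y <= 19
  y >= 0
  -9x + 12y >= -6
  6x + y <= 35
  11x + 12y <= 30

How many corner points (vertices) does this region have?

The feasible vertices (each the meet of two boundaries and inside every other half-plane) are:
  (0, 21/10)
  (0, 0)
  (5/8, 0)
  (60/59, 185/118)
  (24/25, 81/50)

5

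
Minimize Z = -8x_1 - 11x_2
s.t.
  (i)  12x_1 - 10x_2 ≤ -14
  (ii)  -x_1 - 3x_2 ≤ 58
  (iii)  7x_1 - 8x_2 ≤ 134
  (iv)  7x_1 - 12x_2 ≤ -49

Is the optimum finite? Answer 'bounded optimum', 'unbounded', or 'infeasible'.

From the feasible point (161/37, 245/37), moving in the direction (10, 12) keeps every constraint satisfied while Z decreases without bound.

unbounded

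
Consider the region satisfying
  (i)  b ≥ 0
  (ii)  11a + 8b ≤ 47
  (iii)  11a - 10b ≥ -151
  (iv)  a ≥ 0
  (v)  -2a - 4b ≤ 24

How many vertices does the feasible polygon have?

The feasible vertices (each the meet of two boundaries and inside every other half-plane) are:
  (47/11, 0)
  (0, 0)
  (0, 47/8)

3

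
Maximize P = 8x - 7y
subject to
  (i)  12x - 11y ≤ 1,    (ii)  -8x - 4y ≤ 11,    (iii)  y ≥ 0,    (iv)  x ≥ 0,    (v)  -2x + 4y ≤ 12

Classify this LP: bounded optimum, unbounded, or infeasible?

bounded optimum

Corner points and P = 8x - 7y:
  (1/12, 0) → P = 2/3
  (68/13, 73/13) → P = 33/13
  (0, 0) → P = 0
  (0, 3) → P = -21
The feasible region has finitely many vertices and no improving ray; the maximum is 33/13 at (68/13, 73/13).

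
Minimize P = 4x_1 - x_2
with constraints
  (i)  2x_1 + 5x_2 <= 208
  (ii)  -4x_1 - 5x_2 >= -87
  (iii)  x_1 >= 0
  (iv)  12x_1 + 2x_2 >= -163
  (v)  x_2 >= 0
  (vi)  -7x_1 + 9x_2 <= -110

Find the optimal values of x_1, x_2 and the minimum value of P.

x_1 = 110/7, x_2 = 0, minimum P = 440/7

Corner points and P = 4x_1 - x_2:
  (87/4, 0) → P = 87
  (1333/71, 169/71) → P = 5163/71
  (110/7, 0) → P = 440/7

The optimum lies where x_2 = 0 and -7x_1 + 9x_2 = -110.
Solving simultaneously gives x_1 = 110/7, x_2 = 0.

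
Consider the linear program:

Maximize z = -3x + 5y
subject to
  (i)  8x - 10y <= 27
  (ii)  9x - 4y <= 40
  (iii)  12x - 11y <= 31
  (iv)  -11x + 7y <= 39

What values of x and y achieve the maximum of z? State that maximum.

Feasible corners and z = -3x + 5y:
  (13/32, -19/8) → z = -419/32
  (-193/18, -203/18) → z = -218/9
  (316/51, 67/17) → z = 19/17
  (436/19, 791/19) → z = 2647/19

x = 436/19, y = 791/19, maximum z = 2647/19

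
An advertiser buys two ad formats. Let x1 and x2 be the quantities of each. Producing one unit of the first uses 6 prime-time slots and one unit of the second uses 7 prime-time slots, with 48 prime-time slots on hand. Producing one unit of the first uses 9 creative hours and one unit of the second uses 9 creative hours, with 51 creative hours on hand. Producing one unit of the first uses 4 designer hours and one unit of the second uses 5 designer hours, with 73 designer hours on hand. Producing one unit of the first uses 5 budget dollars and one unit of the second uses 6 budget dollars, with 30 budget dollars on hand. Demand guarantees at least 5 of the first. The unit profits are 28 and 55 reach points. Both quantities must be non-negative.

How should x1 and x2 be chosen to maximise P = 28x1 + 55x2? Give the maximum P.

Corner points and P = 28x1 + 55x2:
  (17/3, 0) → P = 476/3
  (5, 0) → P = 140
  (5, 2/3) → P = 530/3

The optimum lies where 9x1 + 9x2 = 51 and x1 = 5.
Solving simultaneously gives x1 = 5, x2 = 2/3.

x1 = 5, x2 = 2/3, maximum P = 530/3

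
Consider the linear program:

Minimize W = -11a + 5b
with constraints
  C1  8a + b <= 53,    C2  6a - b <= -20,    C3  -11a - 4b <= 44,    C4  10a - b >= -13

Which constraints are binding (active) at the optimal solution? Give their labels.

C2 and C4

Extreme points and W = -11a + 5b:
  (33/14, 239/7) → W = 2027/14
  (20/9, 317/9) → W = 455/3
  (7/4, 61/2) → W = 533/4

The minimum is at (7/4, 61/2). Substituting into each constraint, equality holds for C2 and C4; the remaining constraints have slack.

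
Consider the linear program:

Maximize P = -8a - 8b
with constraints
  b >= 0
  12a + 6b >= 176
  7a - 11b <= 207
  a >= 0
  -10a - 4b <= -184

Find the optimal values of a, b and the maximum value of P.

Feasible corners and P = -8a - 8b:
  (207/7, 0) → P = -1656/7
  (92/5, 0) → P = -736/5
  (0, 46) → P = -368
The feasible region is unbounded (it extends along (0, 1), (11, 7)), but P strictly decreases along every unbounded feasible direction, so there is no improving ray and the maximum is attained at a vertex.

a = 92/5, b = 0, maximum P = -736/5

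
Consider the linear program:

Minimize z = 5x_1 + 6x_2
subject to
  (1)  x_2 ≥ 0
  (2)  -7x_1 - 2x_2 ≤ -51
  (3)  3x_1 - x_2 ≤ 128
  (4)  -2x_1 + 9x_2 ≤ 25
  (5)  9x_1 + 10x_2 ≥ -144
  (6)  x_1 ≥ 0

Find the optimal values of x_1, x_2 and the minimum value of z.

x_1 = 51/7, x_2 = 0, minimum z = 255/7

Feasible corners and z = 5x_1 + 6x_2:
  (51/7, 0) → z = 255/7
  (128/3, 0) → z = 640/3
  (409/67, 277/67) → z = 3707/67
  (1177/25, 331/25) → z = 7871/25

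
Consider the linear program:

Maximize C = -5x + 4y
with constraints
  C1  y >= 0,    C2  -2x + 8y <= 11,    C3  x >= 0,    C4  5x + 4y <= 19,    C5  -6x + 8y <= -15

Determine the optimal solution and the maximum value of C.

x = 5/2, y = 0, maximum C = -25/2

Corner points and C = -5x + 4y:
  (19/5, 0) → C = -19
  (5/2, 0) → C = -25/2
  (53/16, 39/64) → C = -113/8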